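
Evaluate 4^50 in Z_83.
By repeated squaring (mod 83): 4^{1}≡4, 4^{2}≡16, 4^{4}≡7, 4^{8}≡49, 4^{16}≡77, 4^{32}≡36. Then 4^{50} = 4^{32+16+2} ≡ 36 × 77 × 16 ≡ 30 (mod 83)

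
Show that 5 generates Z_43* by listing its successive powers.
5^1, 5^2, ..., 5^{42} mod 43: [5, 25, 39, 23, 29, 16, 37, 13, 22, 24, 34, 41, 33, 36, 8, 40, 28, 11, 12, 17, 42, 38, 18, 4, 20, 14, 27, 6, 30, 21, 19, 9, 2, 10, 7, 35, 3, 15, 32, 31, 26, 1]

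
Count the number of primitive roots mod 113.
There are φ(113-1) = φ(112) = 48 primitive roots modulo 113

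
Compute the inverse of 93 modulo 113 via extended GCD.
Extended GCD: 93(-17) + 113(14) = 1. So 93^(-1) ≡ -17 ≡ 96 (mod 113). Verify: 93 × 96 = 8928 ≡ 1 (mod 113)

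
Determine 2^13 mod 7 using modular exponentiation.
Using Fermat: 2^{6} ≡ 1 (mod 7). 13 ≡ 1 (mod 6). So 2^{13} ≡ 2^{1} ≡ 2 (mod 7)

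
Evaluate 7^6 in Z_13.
By repeated squaring (mod 13): 7^{1}≡7, 7^{2}≡10, 7^{4}≡9. Then 7^{6} = 7^{4+2} ≡ 9 × 10 ≡ 12 (mod 13)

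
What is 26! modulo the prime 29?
(28)! = (26)! × (27) × (28) ≡ -1 mod 29. So (26)! ≡ -1 × [(28)(27)]^(-1) ≡ 14 mod 29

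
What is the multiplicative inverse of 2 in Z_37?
Since 37 is prime, by Fermat 2^(-1) ≡ 2^{35} ≡ 19 (mod 37). Verify: 2 × 19 = 38 ≡ 1 (mod 37)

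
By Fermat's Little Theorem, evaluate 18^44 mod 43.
By Fermat: 18^{42} ≡ 1 mod 43. So 18^{44} = 18^{42} · 18^{2} ≡ 18^{2} ≡ 23 mod 43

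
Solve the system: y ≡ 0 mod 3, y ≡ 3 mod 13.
M = 3 × 13 = 39. M₁ = 13, y₁ ≡ 1 mod 3. M₂ = 3, y₂ ≡ 9 mod 13. y = 0×13×1 + 3×3×9 ≡ 3 mod 39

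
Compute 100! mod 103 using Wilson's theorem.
(102)! = (100)! × (101) × (102) ≡ -1 mod 103. So (100)! ≡ -1 × [(102)(101)]^(-1) ≡ 51 mod 103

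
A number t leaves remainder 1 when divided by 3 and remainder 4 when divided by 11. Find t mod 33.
M = 3 × 11 = 33. M₁ = 11, y₁ ≡ 2 mod 3. M₂ = 3, y₂ ≡ 4 mod 11. t = 1×11×2 + 4×3×4 ≡ 4 mod 33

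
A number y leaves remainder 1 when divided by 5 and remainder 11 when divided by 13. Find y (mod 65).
M = 5 × 13 = 65. M₁ = 13, y₁ ≡ 2 (mod 5). M₂ = 5, y₂ ≡ 8 (mod 13). y = 1×13×2 + 11×5×8 ≡ 11 (mod 65)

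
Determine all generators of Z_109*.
There are φ(108) = 36 primitive roots mod 109: {6, 10, 11, 13, 14, 18, 24, 30, 37, 39, 40, 42, 44, 47, 50, 51, 52, 53, 56, 57, 58, 59, 62, 65, 67, 69, 70, 72, 79, 85, 91, 95, 96, 98, 99, 103}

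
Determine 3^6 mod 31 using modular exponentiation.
By repeated squaring mod 31: 3^{1}≡3, 3^{2}≡9, 3^{4}≡19. Then 3^{6} = 3^{4+2} ≡ 19 × 9 ≡ 16 mod 31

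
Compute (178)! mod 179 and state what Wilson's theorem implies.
(178)! mod 179 = 178. Since this equals -1 mod 179, Wilson confirms 179 is prime.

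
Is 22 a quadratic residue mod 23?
By Euler's criterion: 22^{11} ≡ 22 (mod 23). Since this equals -1 (≡ 22), 22 is not a QR.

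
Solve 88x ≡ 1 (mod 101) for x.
Since 101 is prime, by Fermat 88^(-1) ≡ 88^{99} ≡ 31 (mod 101). Verify: 88 × 31 = 2728 ≡ 1 (mod 101)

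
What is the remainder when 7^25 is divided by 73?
By repeated squaring (mod 73): 7^{1}≡7, 7^{2}≡49, 7^{4}≡65, 7^{8}≡64, 7^{16}≡8. Then 7^{25} = 7^{16+8+1} ≡ 8 × 64 × 7 ≡ 7 (mod 73)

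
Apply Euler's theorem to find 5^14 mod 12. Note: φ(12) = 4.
By Euler: 5^{4} ≡ 1 mod 12 since gcd(5, 12) = 1. 14 = 3×4 + 2. So 5^{14} ≡ 5^{2} ≡ 1 mod 12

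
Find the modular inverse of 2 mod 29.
Since 29 is prime, by Fermat 2^(-1) ≡ 2^{27} ≡ 15 (mod 29). Verify: 2 × 15 = 30 ≡ 1 (mod 29)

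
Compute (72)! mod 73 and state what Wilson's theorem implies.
(72)! mod 73 = 72. Since this equals -1 mod 73, Wilson confirms 73 is prime.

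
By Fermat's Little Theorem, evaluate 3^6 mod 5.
By Fermat: 3^{4} ≡ 1 (mod 5). So 3^{6} = 3^{4} · 3^{2} ≡ 3^{2} ≡ 4 (mod 5)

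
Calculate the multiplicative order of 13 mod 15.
Powers of 13 mod 15: 13^1≡13, 13^2≡4, 13^3≡7, 13^4≡1. So the order of 13 is 4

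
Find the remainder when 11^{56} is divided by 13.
By Fermat: 11^{12} ≡ 1 mod 13. 56 = 4×12 + 8. So 11^{56} ≡ 11^{8} ≡ 9 mod 13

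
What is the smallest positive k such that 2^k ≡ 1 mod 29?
Powers of 2 mod 29: 2^1≡2, 2^2≡4, 2^3≡8, 2^4≡16, 2^5≡3, 2^6≡6, 2^7≡12, 2^8≡24, 2^9≡19, 2^10≡9, 2^11≡18, 2^12≡7, 2^13≡14, 2^14≡28, 2^15≡27, 2^16≡25, 2^17≡21, 2^18≡13, 2^19≡26, 2^20≡23, 2^21≡17, 2^22≡5, 2^23≡10, 2^24≡20, 2^25≡11, 2^26≡22, 2^27≡15, 2^28≡1. Order = 28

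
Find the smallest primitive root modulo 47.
g = 5. Powers: [5, 25, 31, 14, 23, 21, ...] generates all 46 non-zero residues.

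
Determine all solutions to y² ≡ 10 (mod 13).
The square roots of 10 mod 13 are 7 and 6. Verify: 7² = 49 ≡ 10 (mod 13)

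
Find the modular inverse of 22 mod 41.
Since 41 is prime, by Fermat 22^(-1) ≡ 22^{39} ≡ 28 (mod 41). Verify: 22 × 28 = 616 ≡ 1 (mod 41)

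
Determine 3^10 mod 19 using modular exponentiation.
By repeated squaring mod 19: 3^{1}≡3, 3^{2}≡9, 3^{4}≡5, 3^{8}≡6. Then 3^{10} = 3^{8+2} ≡ 6 × 9 ≡ 16 mod 19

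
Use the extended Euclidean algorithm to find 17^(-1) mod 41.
Extended GCD: 17(-12) + 41(5) = 1. So 17^(-1) ≡ -12 ≡ 29 (mod 41). Verify: 17 × 29 = 493 ≡ 1 (mod 41)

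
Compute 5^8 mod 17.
By repeated squaring mod 17: 5^{1}≡5, 5^{2}≡8, 5^{4}≡13, 5^{8}≡16. So 5^{8} ≡ 16 mod 17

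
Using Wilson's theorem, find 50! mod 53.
(52)! = (50)! × (51) × (52) ≡ -1 (mod 53). So (50)! ≡ -1 × [(52)(51)]^(-1) ≡ 26 (mod 53)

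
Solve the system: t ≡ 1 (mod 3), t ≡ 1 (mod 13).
M = 3 × 13 = 39. M₁ = 13, y₁ ≡ 1 (mod 3). M₂ = 3, y₂ ≡ 9 (mod 13). t = 1×13×1 + 1×3×9 ≡ 1 (mod 39)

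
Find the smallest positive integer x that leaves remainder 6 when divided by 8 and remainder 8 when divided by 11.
M = 8 × 11 = 88. M₁ = 11, y₁ ≡ 3 mod 8. M₂ = 8, y₂ ≡ 7 mod 11. x = 6×11×3 + 8×8×7 ≡ 30 mod 88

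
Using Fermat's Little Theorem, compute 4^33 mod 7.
By Fermat: 4^{6} ≡ 1 (mod 7). 33 = 5×6 + 3. So 4^{33} ≡ 4^{3} ≡ 1 (mod 7)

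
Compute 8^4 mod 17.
8^{4} = 4096 ≡ 16 (mod 17)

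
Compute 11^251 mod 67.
Using Fermat: 11^{66} ≡ 1 mod 67. 251 ≡ 53 mod 66. So 11^{251} ≡ 11^{53} ≡ 28 mod 67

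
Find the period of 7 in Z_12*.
Powers of 7 mod 12: 7^1≡7, 7^2≡1. Order = 2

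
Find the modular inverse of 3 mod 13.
Since 13 is prime, by Fermat 3^(-1) ≡ 3^{11} ≡ 9 (mod 13). Verify: 3 × 9 = 27 ≡ 1 (mod 13)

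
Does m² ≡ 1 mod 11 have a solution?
By Euler's criterion: 1^{5} ≡ 1 mod 11. Since this equals 1, 1 is a QR.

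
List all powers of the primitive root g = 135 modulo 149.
135^1, 135^2, ..., 135^{148} mod 149: [135, 47, 87, 123, 66, 119, 122, 80, 72, 35, 106, 6, 65, 133, 75, 142, 98, 118, 136, 33, 134, 61, 40, 36, 92, 53, 3, 107, 141, 112, 71, 49, 59, 68, 91, 67, 105, 20, 18, 46, 101, 76, 128, 145, 56, 110, 99, 104, 34, 120, 108, 127, 10, 9, 23, 125, 38, 64, 147, 28, 55, 124, 52, 17, 60, 54, 138, 5, 79, 86, 137, 19, 32, 148, 14, 102, 62, 26, 83, 30, 27, 69, 77, 114, 43, 143, 84, 16, 74, 7, 51, 31, 13, 116, 15, 88, 109, 113, 57, 96, 146, 42, 8, 37, 78, 100, 90, 81, 58, 82, 44, 129, 131, 103, 48, 73, 21, 4, 93, 39, 50, 45, 115, 29, 41, 22, 139, 140, 126, 24, 111, 85, 2, 121, 94, 25, 97, 132, 89, 95, 11, 144, 70, 63, 12, 130, 117, 1]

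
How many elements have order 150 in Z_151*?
There are φ(151-1) = φ(150) = 40 primitive roots modulo 151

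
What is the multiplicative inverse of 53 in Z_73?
Since 73 is prime, by Fermat 53^(-1) ≡ 53^{71} ≡ 62 mod 73. Verify: 53 × 62 = 3286 ≡ 1 mod 73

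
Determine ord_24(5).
Powers of 5 mod 24: 5^1≡5, 5^2≡1. So the order of 5 is 2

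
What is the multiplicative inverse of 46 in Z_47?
Since 47 is prime, by Fermat 46^(-1) ≡ 46^{45} ≡ 46 (mod 47). Verify: 46 × 46 = 2116 ≡ 1 (mod 47)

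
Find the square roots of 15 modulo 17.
The square roots of 15 mod 17 are 7 and 10. Verify: 7² = 49 ≡ 15 mod 17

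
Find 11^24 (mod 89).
By repeated squaring (mod 89): 11^{1}≡11, 11^{2}≡32, 11^{4}≡45, 11^{8}≡67, 11^{16}≡39. Then 11^{24} = 11^{16+8} ≡ 39 × 67 ≡ 32 (mod 89)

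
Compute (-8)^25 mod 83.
By repeated squaring (mod 83): (-8)^{1}≡75, (-8)^{2}≡64, (-8)^{4}≡29, (-8)^{8}≡11, (-8)^{16}≡38. Then (-8)^{25} = (-8)^{16+8+1} ≡ 38 × 11 × 75 ≡ 59 (mod 83)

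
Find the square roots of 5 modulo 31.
The square roots of 5 mod 31 are 25 and 6. Verify: 25² = 625 ≡ 5 (mod 31)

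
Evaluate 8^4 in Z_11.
8^{4} = 4096 ≡ 4 mod 11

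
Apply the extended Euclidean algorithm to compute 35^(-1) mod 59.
Extended GCD: 35(27) + 59(-16) = 1. So 35^(-1) ≡ 27 mod 59. Verify: 35 × 27 = 945 ≡ 1 mod 59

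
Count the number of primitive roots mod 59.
There are φ(59-1) = φ(58) = 28 primitive roots modulo 59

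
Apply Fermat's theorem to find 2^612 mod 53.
By Fermat: 2^{52} ≡ 1 mod 53. 612 ≡ 40 mod 52. So 2^{612} ≡ 2^{40} ≡ 46 mod 53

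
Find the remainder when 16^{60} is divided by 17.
By Fermat: 16^{16} ≡ 1 mod 17. 60 = 3×16 + 12. So 16^{60} ≡ 16^{12} ≡ 1 mod 17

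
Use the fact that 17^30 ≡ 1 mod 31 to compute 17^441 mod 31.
By Fermat: 17^{30} ≡ 1 mod 31. 441 ≡ 21 mod 30. So 17^{441} ≡ 17^{21} ≡ 23 mod 31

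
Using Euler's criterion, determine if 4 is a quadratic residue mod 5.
By Euler's criterion: 4^{2} ≡ 1 (mod 5). Since this equals 1, 4 is a QR.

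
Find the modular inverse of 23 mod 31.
Since 31 is prime, by Fermat 23^(-1) ≡ 23^{29} ≡ 27 (mod 31). Verify: 23 × 27 = 621 ≡ 1 (mod 31)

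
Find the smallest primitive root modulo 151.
g = 6. Powers: [6, 36, 65, 88, 75, 148, 133, ...] generates all 150 non-zero residues.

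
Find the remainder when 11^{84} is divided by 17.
By Fermat: 11^{16} ≡ 1 mod 17. 84 = 5×16 + 4. So 11^{84} ≡ 11^{4} ≡ 4 mod 17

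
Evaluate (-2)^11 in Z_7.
Using Fermat: (-2)^{6} ≡ 1 mod 7. 11 ≡ 5 mod 6. So (-2)^{11} ≡ (-2)^{5} ≡ 3 mod 7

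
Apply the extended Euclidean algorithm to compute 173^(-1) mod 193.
Extended GCD: 173(-29) + 193(26) = 1. So 173^(-1) ≡ -29 ≡ 164 mod 193. Verify: 173 × 164 = 28372 ≡ 1 mod 193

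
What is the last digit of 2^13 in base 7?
Using Fermat: 2^{6} ≡ 1 (mod 7). 13 ≡ 1 (mod 6). So 2^{13} ≡ 2^{1} ≡ 2 (mod 7)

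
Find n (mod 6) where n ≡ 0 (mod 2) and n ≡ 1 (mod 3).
M = 2 × 3 = 6. M₁ = 3, y₁ ≡ 1 (mod 2). M₂ = 2, y₂ ≡ 2 (mod 3). n = 0×3×1 + 1×2×2 ≡ 4 (mod 6)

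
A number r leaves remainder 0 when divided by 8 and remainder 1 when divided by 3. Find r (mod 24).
M = 8 × 3 = 24. M₁ = 3, y₁ ≡ 3 (mod 8). M₂ = 8, y₂ ≡ 2 (mod 3). r = 0×3×3 + 1×8×2 ≡ 16 (mod 24)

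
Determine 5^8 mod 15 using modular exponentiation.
By repeated squaring mod 15: 5^{1}≡5, 5^{2}≡10, 5^{4}≡10, 5^{8}≡10. So 5^{8} ≡ 10 mod 15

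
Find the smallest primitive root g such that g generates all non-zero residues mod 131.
g = 2. For each prime q|130: 2^{65}≡130, 2^{26}≡53, 2^{10}≡107, none ≡ 1, so ord_131(2) = 130 and 2 is a primitive root.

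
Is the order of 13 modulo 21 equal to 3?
Powers of 13 mod 21: 13^1≡13, 13^2≡1. Already 13^2≡1, so the order is 2 < 3. No, the actual order is 2.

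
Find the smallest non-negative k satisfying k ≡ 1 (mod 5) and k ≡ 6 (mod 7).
M = 5 × 7 = 35. M₁ = 7, y₁ ≡ 3 (mod 5). M₂ = 5, y₂ ≡ 3 (mod 7). k = 1×7×3 + 6×5×3 ≡ 6 (mod 35)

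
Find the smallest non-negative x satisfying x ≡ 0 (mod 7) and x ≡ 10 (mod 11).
M = 7 × 11 = 77. M₁ = 11, y₁ ≡ 2 (mod 7). M₂ = 7, y₂ ≡ 8 (mod 11). x = 0×11×2 + 10×7×8 ≡ 21 (mod 77)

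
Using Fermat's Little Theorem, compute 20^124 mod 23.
By Fermat: 20^{22} ≡ 1 mod 23. 124 = 5×22 + 14. So 20^{124} ≡ 20^{14} ≡ 4 mod 23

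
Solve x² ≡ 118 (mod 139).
The square roots of 118 mod 139 are 37 and 102. Verify: 37² = 1369 ≡ 118 (mod 139)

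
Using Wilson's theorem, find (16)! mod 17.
By Wilson's theorem, (16)! ≡ -1 ≡ 16 (mod 17)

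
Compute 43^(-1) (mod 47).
Since 47 is prime, by Fermat 43^(-1) ≡ 43^{45} ≡ 35 (mod 47). Verify: 43 × 35 = 1505 ≡ 1 (mod 47)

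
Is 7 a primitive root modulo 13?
ord_13(7) divides 12. For each prime q|12: 7^{6}≡12, 7^{4}≡9, none ≡ 1. So 7 has order 12 and is a primitive root mod 13.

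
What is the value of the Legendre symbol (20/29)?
(20/29) = 20^{14} mod 29 = 1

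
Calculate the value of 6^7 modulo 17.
By repeated squaring mod 17: 6^{1}≡6, 6^{2}≡2, 6^{4}≡4. Then 6^{7} = 6^{4+2+1} ≡ 4 × 2 × 6 ≡ 14 mod 17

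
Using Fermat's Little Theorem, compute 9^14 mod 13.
By Fermat: 9^{12} ≡ 1 mod 13. So 9^{14} = 9^{12} · 9^{2} ≡ 9^{2} ≡ 3 mod 13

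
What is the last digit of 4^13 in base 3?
Using Fermat: 4^{2} ≡ 1 mod 3. 13 ≡ 1 mod 2. So 4^{13} ≡ 4^{1} ≡ 1 mod 3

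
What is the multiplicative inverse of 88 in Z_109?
Since 109 is prime, by Fermat 88^(-1) ≡ 88^{107} ≡ 83 mod 109. Verify: 88 × 83 = 7304 ≡ 1 mod 109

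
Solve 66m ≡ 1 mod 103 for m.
Since 103 is prime, by Fermat 66^(-1) ≡ 66^{101} ≡ 64 mod 103. Verify: 66 × 64 = 4224 ≡ 1 mod 103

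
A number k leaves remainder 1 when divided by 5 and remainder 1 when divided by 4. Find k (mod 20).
M = 5 × 4 = 20. M₁ = 4, y₁ ≡ 4 (mod 5). M₂ = 5, y₂ ≡ 1 (mod 4). k = 1×4×4 + 1×5×1 ≡ 1 (mod 20)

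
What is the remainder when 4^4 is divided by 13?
4^{4} = 256 ≡ 9 mod 13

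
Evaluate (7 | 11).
(7/11) = 7^{5} mod 11 = -1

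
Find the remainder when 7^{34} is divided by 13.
By Fermat: 7^{12} ≡ 1 mod 13. 34 = 2×12 + 10. So 7^{34} ≡ 7^{10} ≡ 4 mod 13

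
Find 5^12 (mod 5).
By repeated squaring (mod 5): 5^{1}≡0, 5^{2}≡0, 5^{4}≡0, 5^{8}≡0. Then 5^{12} = 5^{8+4} ≡ 0 × 0 ≡ 0 (mod 5)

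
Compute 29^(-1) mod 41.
Since 41 is prime, by Fermat 29^(-1) ≡ 29^{39} ≡ 17 mod 41. Verify: 29 × 17 = 493 ≡ 1 mod 41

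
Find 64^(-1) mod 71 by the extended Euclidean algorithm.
Extended GCD: 64(10) + 71(-9) = 1. So 64^(-1) ≡ 10 mod 71. Verify: 64 × 10 = 640 ≡ 1 mod 71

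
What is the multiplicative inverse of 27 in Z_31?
Since 31 is prime, by Fermat 27^(-1) ≡ 27^{29} ≡ 23 (mod 31). Verify: 27 × 23 = 621 ≡ 1 (mod 31)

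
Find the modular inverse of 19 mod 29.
Since 29 is prime, by Fermat 19^(-1) ≡ 19^{27} ≡ 26 mod 29. Verify: 19 × 26 = 494 ≡ 1 mod 29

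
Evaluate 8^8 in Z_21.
By repeated squaring (mod 21): 8^{1}≡8, 8^{2}≡1, 8^{4}≡1, 8^{8}≡1. So 8^{8} ≡ 1 (mod 21)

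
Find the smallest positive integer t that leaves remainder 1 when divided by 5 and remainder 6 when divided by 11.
M = 5 × 11 = 55. M₁ = 11, y₁ ≡ 1 mod 5. M₂ = 5, y₂ ≡ 9 mod 11. t = 1×11×1 + 6×5×9 ≡ 6 mod 55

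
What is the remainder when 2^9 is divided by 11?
By repeated squaring mod 11: 2^{1}≡2, 2^{2}≡4, 2^{4}≡5, 2^{8}≡3. Then 2^{9} = 2^{8+1} ≡ 3 × 2 ≡ 6 mod 11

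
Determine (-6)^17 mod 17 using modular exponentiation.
Using Fermat: (-6)^{16} ≡ 1 (mod 17). 17 ≡ 1 (mod 16). So (-6)^{17} ≡ (-6)^{1} ≡ 11 (mod 17)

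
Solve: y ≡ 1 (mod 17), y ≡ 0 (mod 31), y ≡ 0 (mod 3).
M = 17 × 31 × 3 = 1581. M₁ = 93, y₁ ≡ 15 (mod 17). M₂ = 51, y₂ ≡ 14 (mod 31). M₃ = 527, y₃ ≡ 2 (mod 3). y = 1×93×15 + 0×51×14 + 0×527×2 ≡ 1395 (mod 1581)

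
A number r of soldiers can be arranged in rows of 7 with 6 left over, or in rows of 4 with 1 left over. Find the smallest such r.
M = 7 × 4 = 28. M₁ = 4, y₁ ≡ 2 mod 7. M₂ = 7, y₂ ≡ 3 mod 4. r = 6×4×2 + 1×7×3 ≡ 13 mod 28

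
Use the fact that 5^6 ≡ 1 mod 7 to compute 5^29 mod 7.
By Fermat: 5^{6} ≡ 1 mod 7. 29 = 4×6 + 5. So 5^{29} ≡ 5^{5} ≡ 3 mod 7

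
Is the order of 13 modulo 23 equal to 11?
Powers of 13 mod 23: 13^1≡13, 13^2≡8, 13^3≡12, 13^4≡18, 13^5≡4, 13^6≡6, 13^7≡9, 13^8≡2, 13^9≡3, 13^10≡16, 13^11≡1. First k with 13^k≡1 is k=11. Yes, ord_23(13) = 11.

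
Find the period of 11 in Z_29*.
Powers of 11 mod 29: 11^1≡11, 11^2≡5, 11^3≡26, 11^4≡25, 11^5≡14, 11^6≡9, 11^7≡12, 11^8≡16, 11^9≡2, 11^10≡22, 11^11≡10, 11^12≡23, 11^13≡21, 11^14≡28, 11^15≡18, 11^16≡24, 11^17≡3, 11^18≡4, 11^19≡15, 11^20≡20, 11^21≡17, 11^22≡13, 11^23≡27, 11^24≡7, 11^25≡19, 11^26≡6, 11^27≡8, 11^28≡1. ord_29(11) = 28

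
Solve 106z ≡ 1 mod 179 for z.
Since 179 is prime, by Fermat 106^(-1) ≡ 106^{177} ≡ 76 mod 179. Verify: 106 × 76 = 8056 ≡ 1 mod 179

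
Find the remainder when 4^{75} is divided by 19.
By Fermat: 4^{18} ≡ 1 mod 19. 75 = 4×18 + 3. So 4^{75} ≡ 4^{3} ≡ 7 mod 19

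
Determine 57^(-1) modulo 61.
Since 61 is prime, by Fermat 57^(-1) ≡ 57^{59} ≡ 15 (mod 61). Verify: 57 × 15 = 855 ≡ 1 (mod 61)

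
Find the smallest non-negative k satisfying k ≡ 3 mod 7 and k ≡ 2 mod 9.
M = 7 × 9 = 63. M₁ = 9, y₁ ≡ 4 mod 7. M₂ = 7, y₂ ≡ 4 mod 9. k = 3×9×4 + 2×7×4 ≡ 38 mod 63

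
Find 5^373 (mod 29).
Using Fermat: 5^{28} ≡ 1 (mod 29). 373 ≡ 9 (mod 28). So 5^{373} ≡ 5^{9} ≡ 4 (mod 29)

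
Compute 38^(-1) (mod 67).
Since 67 is prime, by Fermat 38^(-1) ≡ 38^{65} ≡ 30 (mod 67). Verify: 38 × 30 = 1140 ≡ 1 (mod 67)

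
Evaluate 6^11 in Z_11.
Using Fermat: 6^{10} ≡ 1 (mod 11). 11 ≡ 1 (mod 10). So 6^{11} ≡ 6^{1} ≡ 6 (mod 11)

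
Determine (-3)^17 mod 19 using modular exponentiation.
By repeated squaring (mod 19): (-3)^{1}≡16, (-3)^{2}≡9, (-3)^{4}≡5, (-3)^{8}≡6, (-3)^{16}≡17. Then (-3)^{17} = (-3)^{16+1} ≡ 17 × 16 ≡ 6 (mod 19)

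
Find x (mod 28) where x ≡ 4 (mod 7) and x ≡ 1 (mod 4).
M = 7 × 4 = 28. M₁ = 4, y₁ ≡ 2 (mod 7). M₂ = 7, y₂ ≡ 3 (mod 4). x = 4×4×2 + 1×7×3 ≡ 25 (mod 28)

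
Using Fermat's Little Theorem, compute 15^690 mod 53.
By Fermat: 15^{52} ≡ 1 mod 53. 690 ≡ 14 mod 52. So 15^{690} ≡ 15^{14} ≡ 15 mod 53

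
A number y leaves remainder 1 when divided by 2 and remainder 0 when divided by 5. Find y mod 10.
M = 2 × 5 = 10. M₁ = 5, y₁ ≡ 1 mod 2. M₂ = 2, y₂ ≡ 3 mod 5. y = 1×5×1 + 0×2×3 ≡ 5 mod 10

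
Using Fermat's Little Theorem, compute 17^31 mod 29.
By Fermat: 17^{28} ≡ 1 mod 29. So 17^{31} = 17^{28} · 17^{3} ≡ 17^{3} ≡ 12 mod 29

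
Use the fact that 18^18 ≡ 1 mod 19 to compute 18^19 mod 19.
By Fermat: 18^{18} ≡ 1 mod 19. So 18^{19} = 18^{18} · 18^{1} ≡ 18^{1} ≡ 18 mod 19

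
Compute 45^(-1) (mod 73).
Since 73 is prime, by Fermat 45^(-1) ≡ 45^{71} ≡ 13 (mod 73). Verify: 45 × 13 = 585 ≡ 1 (mod 73)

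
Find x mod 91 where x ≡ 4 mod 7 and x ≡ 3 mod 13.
M = 7 × 13 = 91. M₁ = 13, y₁ ≡ 6 mod 7. M₂ = 7, y₂ ≡ 2 mod 13. x = 4×13×6 + 3×7×2 ≡ 81 mod 91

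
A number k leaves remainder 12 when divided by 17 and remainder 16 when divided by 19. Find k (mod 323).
M = 17 × 19 = 323. M₁ = 19, y₁ ≡ 9 (mod 17). M₂ = 17, y₂ ≡ 9 (mod 19). k = 12×19×9 + 16×17×9 ≡ 301 (mod 323)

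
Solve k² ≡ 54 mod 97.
The square roots of 54 mod 97 are 65 and 32. Verify: 65² = 4225 ≡ 54 mod 97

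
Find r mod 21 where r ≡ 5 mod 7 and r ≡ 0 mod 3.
M = 7 × 3 = 21. M₁ = 3, y₁ ≡ 5 mod 7. M₂ = 7, y₂ ≡ 1 mod 3. r = 5×3×5 + 0×7×1 ≡ 12 mod 21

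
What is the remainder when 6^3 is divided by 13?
6^{3} = 216 ≡ 8 mod 13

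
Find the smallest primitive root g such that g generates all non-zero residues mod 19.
g = 2. Powers: [2, 4, 8, 16, 13, 7, 14, 9, 18, ...] generates all 18 non-zero residues.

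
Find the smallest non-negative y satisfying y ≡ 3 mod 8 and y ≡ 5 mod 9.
M = 8 × 9 = 72. M₁ = 9, y₁ ≡ 1 mod 8. M₂ = 8, y₂ ≡ 8 mod 9. y = 3×9×1 + 5×8×8 ≡ 59 mod 72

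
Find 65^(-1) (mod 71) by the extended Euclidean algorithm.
Extended GCD: 65(-12) + 71(11) = 1. So 65^(-1) ≡ -12 ≡ 59 (mod 71). Verify: 65 × 59 = 3835 ≡ 1 (mod 71)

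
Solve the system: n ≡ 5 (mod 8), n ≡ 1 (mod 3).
M = 8 × 3 = 24. M₁ = 3, y₁ ≡ 3 (mod 8). M₂ = 8, y₂ ≡ 2 (mod 3). n = 5×3×3 + 1×8×2 ≡ 13 (mod 24)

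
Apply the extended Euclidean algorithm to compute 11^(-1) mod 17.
Extended GCD: 11(-3) + 17(2) = 1. So 11^(-1) ≡ -3 ≡ 14 mod 17. Verify: 11 × 14 = 154 ≡ 1 mod 17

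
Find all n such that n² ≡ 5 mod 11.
The square roots of 5 mod 11 are 4 and 7. Verify: 4² = 16 ≡ 5 mod 11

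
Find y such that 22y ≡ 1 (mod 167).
Since 167 is prime, by Fermat 22^(-1) ≡ 22^{165} ≡ 38 (mod 167). Verify: 22 × 38 = 836 ≡ 1 (mod 167)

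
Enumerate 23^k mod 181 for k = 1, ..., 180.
23^1, 23^2, ..., 23^{180} mod 181: [23, 167, 40, 15, 164, 152, 57, 44, 107, 108, 131, 117, 157, 172, 155, 126, 2, 46, 153, 80, 30, 147, 123, 114, 88, 33, 35, 81, 53, 133, 163, 129, 71, 4, 92, 125, 160, 60, 113, 65, 47, 176, 66, 70, 162, 106, 85, 145, 77, 142, 8, 3, 69, 139, 120, 45, 130, 94, 171, 132, 140, 143, 31, 170, 109, 154, 103, 16, 6, 138, 97, 59, 90, 79, 7, 161, 83, 99, 105, 62, 159, 37, 127, 25, 32, 12, 95, 13, 118, 180, 158, 14, 141, 166, 17, 29, 124, 137, 74, 73, 50, 64, 24, 9, 26, 55, 179, 135, 28, 101, 151, 34, 58, 67, 93, 148, 146, 100, 128, 48, 18, 52, 110, 177, 89, 56, 21, 121, 68, 116, 134, 5, 115, 111, 19, 75, 96, 36, 104, 39, 173, 178, 112, 42, 61, 136, 51, 87, 10, 49, 41, 38, 150, 11, 72, 27, 78, 165, 175, 43, 84, 122, 91, 102, 174, 20, 98, 82, 76, 119, 22, 144, 54, 156, 149, 169, 86, 168, 63, 1]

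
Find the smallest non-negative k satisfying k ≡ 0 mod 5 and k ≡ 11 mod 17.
M = 5 × 17 = 85. M₁ = 17, y₁ ≡ 3 mod 5. M₂ = 5, y₂ ≡ 7 mod 17. k = 0×17×3 + 11×5×7 ≡ 45 mod 85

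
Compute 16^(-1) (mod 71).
Since 71 is prime, by Fermat 16^(-1) ≡ 16^{69} ≡ 40 (mod 71). Verify: 16 × 40 = 640 ≡ 1 (mod 71)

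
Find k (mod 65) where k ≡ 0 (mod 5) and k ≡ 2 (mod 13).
M = 5 × 13 = 65. M₁ = 13, y₁ ≡ 2 (mod 5). M₂ = 5, y₂ ≡ 8 (mod 13). k = 0×13×2 + 2×5×8 ≡ 15 (mod 65)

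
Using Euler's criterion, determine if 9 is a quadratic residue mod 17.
By Euler's criterion: 9^{8} ≡ 1 (mod 17). Since this equals 1, 9 is a QR.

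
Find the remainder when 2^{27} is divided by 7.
By Fermat: 2^{6} ≡ 1 (mod 7). 27 = 4×6 + 3. So 2^{27} ≡ 2^{3} ≡ 1 (mod 7)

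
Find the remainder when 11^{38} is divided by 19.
By Fermat: 11^{18} ≡ 1 mod 19. 38 = 2×18 + 2. So 11^{38} ≡ 11^{2} ≡ 7 mod 19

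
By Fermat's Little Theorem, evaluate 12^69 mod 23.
By Fermat: 12^{22} ≡ 1 (mod 23). 69 = 3×22 + 3. So 12^{69} ≡ 12^{3} ≡ 3 (mod 23)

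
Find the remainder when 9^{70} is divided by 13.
By Fermat: 9^{12} ≡ 1 mod 13. 70 = 5×12 + 10. So 9^{70} ≡ 9^{10} ≡ 9 mod 13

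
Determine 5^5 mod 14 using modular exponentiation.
By repeated squaring (mod 14): 5^{1}≡5, 5^{2}≡11, 5^{4}≡9. Then 5^{5} = 5^{4+1} ≡ 9 × 5 ≡ 3 (mod 14)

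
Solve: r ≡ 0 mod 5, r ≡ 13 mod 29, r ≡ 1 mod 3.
M = 5 × 29 × 3 = 435. M₁ = 87, y₁ ≡ 3 mod 5. M₂ = 15, y₂ ≡ 2 mod 29. M₃ = 145, y₃ ≡ 1 mod 3. r = 0×87×3 + 13×15×2 + 1×145×1 ≡ 100 mod 435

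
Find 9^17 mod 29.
By repeated squaring mod 29: 9^{1}≡9, 9^{2}≡23, 9^{4}≡7, 9^{8}≡20, 9^{16}≡23. Then 9^{17} = 9^{16+1} ≡ 23 × 9 ≡ 4 mod 29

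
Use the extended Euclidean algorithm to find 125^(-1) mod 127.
Extended GCD: 125(63) + 127(-62) = 1. So 125^(-1) ≡ 63 (mod 127). Verify: 125 × 63 = 7875 ≡ 1 (mod 127)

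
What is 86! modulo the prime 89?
(88)! = (86)! × (87) × (88) ≡ -1 (mod 89). So (86)! ≡ -1 × [(88)(87)]^(-1) ≡ 44 (mod 89)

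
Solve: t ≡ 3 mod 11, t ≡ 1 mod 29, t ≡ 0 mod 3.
M = 11 × 29 × 3 = 957. M₁ = 87, y₁ ≡ 10 mod 11. M₂ = 33, y₂ ≡ 22 mod 29. M₃ = 319, y₃ ≡ 1 mod 3. t = 3×87×10 + 1×33×22 + 0×319×1 ≡ 465 mod 957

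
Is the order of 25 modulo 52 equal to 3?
Powers of 25 mod 52: 25^1≡25, 25^2≡1. Already 25^2≡1, so the order is 2 < 3. No, the actual order is 2.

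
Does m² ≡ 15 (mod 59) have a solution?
By Euler's criterion: 15^{29} ≡ 1 (mod 59). Since this equals 1, 15 is a QR.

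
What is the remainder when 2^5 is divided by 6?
By repeated squaring mod 6: 2^{1}≡2, 2^{2}≡4, 2^{4}≡4. Then 2^{5} = 2^{4+1} ≡ 4 × 2 ≡ 2 mod 6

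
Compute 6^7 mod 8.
By repeated squaring mod 8: 6^{1}≡6, 6^{2}≡4, 6^{4}≡0. Then 6^{7} = 6^{4+2+1} ≡ 0 × 4 × 6 ≡ 0 mod 8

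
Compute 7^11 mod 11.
Using Fermat: 7^{10} ≡ 1 (mod 11). 11 ≡ 1 (mod 10). So 7^{11} ≡ 7^{1} ≡ 7 (mod 11)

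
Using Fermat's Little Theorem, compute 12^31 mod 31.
By Fermat: 12^{30} ≡ 1 (mod 31). So 12^{31} = 12^{30} · 12^{1} ≡ 12^{1} ≡ 12 (mod 31)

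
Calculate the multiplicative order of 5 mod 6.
Powers of 5 mod 6: 5^1≡5, 5^2≡1. ord_6(5) = 2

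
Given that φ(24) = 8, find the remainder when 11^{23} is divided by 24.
By Euler: 11^{8} ≡ 1 (mod 24) since gcd(11, 24) = 1. 23 = 2×8 + 7. So 11^{23} ≡ 11^{7} ≡ 11 (mod 24)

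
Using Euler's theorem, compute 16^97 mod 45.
By Euler: 16^{24} ≡ 1 (mod 45) since gcd(16, 45) = 1. 97 = 4×24 + 1. So 16^{97} ≡ 16^{1} ≡ 16 (mod 45)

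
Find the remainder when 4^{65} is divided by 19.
By Fermat: 4^{18} ≡ 1 (mod 19). 65 = 3×18 + 11. So 4^{65} ≡ 4^{11} ≡ 16 (mod 19)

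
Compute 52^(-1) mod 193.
Since 193 is prime, by Fermat 52^(-1) ≡ 52^{191} ≡ 26 mod 193. Verify: 52 × 26 = 1352 ≡ 1 mod 193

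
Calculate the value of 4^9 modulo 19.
By repeated squaring (mod 19): 4^{1}≡4, 4^{2}≡16, 4^{4}≡9, 4^{8}≡5. Then 4^{9} = 4^{8+1} ≡ 5 × 4 ≡ 1 (mod 19)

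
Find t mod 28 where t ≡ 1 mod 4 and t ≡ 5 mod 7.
M = 4 × 7 = 28. M₁ = 7, y₁ ≡ 3 mod 4. M₂ = 4, y₂ ≡ 2 mod 7. t = 1×7×3 + 5×4×2 ≡ 5 mod 28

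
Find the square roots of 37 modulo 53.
The square roots of 37 mod 53 are 14 and 39. Verify: 14² = 196 ≡ 37 mod 53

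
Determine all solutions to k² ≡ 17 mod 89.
The square roots of 17 mod 89 are 62 and 27. Verify: 62² = 3844 ≡ 17 mod 89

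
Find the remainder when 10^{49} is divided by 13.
By Fermat: 10^{12} ≡ 1 mod 13. 49 = 4×12 + 1. So 10^{49} ≡ 10^{1} ≡ 10 mod 13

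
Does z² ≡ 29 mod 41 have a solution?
By Euler's criterion: 29^{20} ≡ 40 mod 41. Since this equals -1 (≡ 40), 29 is not a QR.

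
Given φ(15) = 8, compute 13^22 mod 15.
By Euler: 13^{8} ≡ 1 (mod 15) since gcd(13, 15) = 1. 22 = 2×8 + 6. So 13^{22} ≡ 13^{6} ≡ 4 (mod 15)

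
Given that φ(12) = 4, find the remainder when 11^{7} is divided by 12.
By Euler: 11^{4} ≡ 1 mod 12 since gcd(11, 12) = 1. 7 = 1×4 + 3. So 11^{7} ≡ 11^{3} ≡ 11 mod 12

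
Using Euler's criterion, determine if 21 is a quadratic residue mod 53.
By Euler's criterion: 21^{26} ≡ 52 mod 53. Since this equals -1 (≡ 52), 21 is not a QR.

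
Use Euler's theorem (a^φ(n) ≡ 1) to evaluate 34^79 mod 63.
By Euler: 34^{36} ≡ 1 mod 63 since gcd(34, 63) = 1. 79 = 2×36 + 7. So 34^{79} ≡ 34^{7} ≡ 34 mod 63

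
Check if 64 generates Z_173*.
64^{86} ≡ 1 (mod 173) and 86 < 172, so ord_173(64) = 86 ≠ 172 and 64 is not a primitive root.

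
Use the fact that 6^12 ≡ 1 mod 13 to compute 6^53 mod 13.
By Fermat: 6^{12} ≡ 1 mod 13. 53 = 4×12 + 5. So 6^{53} ≡ 6^{5} ≡ 2 mod 13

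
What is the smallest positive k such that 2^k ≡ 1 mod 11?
Powers of 2 mod 11: 2^1≡2, 2^2≡4, 2^3≡8, 2^4≡5, 2^5≡10, 2^6≡9, 2^7≡7, 2^8≡3, 2^9≡6, 2^10≡1. Order = 10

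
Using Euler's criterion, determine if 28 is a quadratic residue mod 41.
By Euler's criterion: 28^{20} ≡ 40 mod 41. Since this equals -1 (≡ 40), 28 is not a QR.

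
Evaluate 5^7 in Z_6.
By repeated squaring (mod 6): 5^{1}≡5, 5^{2}≡1, 5^{4}≡1. Then 5^{7} = 5^{4+2+1} ≡ 1 × 1 × 5 ≡ 5 (mod 6)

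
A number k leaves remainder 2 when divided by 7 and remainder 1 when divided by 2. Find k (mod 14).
M = 7 × 2 = 14. M₁ = 2, y₁ ≡ 4 (mod 7). M₂ = 7, y₂ ≡ 1 (mod 2). k = 2×2×4 + 1×7×1 ≡ 9 (mod 14)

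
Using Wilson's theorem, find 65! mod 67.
(66)! = (65)! × (66) ≡ -1 mod 67. So (65)! ≡ -1 × (66)^(-1) ≡ (-1)×(-1) = 1 mod 67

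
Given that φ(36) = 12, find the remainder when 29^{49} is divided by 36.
By Euler: 29^{12} ≡ 1 mod 36 since gcd(29, 36) = 1. 49 = 4×12 + 1. So 29^{49} ≡ 29^{1} ≡ 29 mod 36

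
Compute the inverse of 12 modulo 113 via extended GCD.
Extended GCD: 12(-47) + 113(5) = 1. So 12^(-1) ≡ -47 ≡ 66 mod 113. Verify: 12 × 66 = 792 ≡ 1 mod 113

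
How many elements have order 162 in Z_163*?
There are φ(163-1) = φ(162) = 54 primitive roots modulo 163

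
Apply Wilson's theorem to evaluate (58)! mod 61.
(60)! = (58)! × (59) × (60) ≡ -1 (mod 61). So (58)! ≡ -1 × [(60)(59)]^(-1) ≡ 30 (mod 61)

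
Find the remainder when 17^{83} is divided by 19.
By Fermat: 17^{18} ≡ 1 (mod 19). 83 = 4×18 + 11. So 17^{83} ≡ 17^{11} ≡ 4 (mod 19)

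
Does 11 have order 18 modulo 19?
11^{3} ≡ 1 (mod 19) and 3 < 18, so ord_19(11) = 3 ≠ 18 and 11 is not a primitive root.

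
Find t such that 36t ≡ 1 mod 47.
Since 47 is prime, by Fermat 36^(-1) ≡ 36^{45} ≡ 17 mod 47. Verify: 36 × 17 = 612 ≡ 1 mod 47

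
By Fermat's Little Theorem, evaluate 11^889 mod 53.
By Fermat: 11^{52} ≡ 1 (mod 53). 889 ≡ 5 (mod 52). So 11^{889} ≡ 11^{5} ≡ 37 (mod 53)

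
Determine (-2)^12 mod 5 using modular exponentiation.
Using Fermat: (-2)^{4} ≡ 1 (mod 5). 12 ≡ 0 (mod 4). So (-2)^{12} ≡ (-2)^{0} ≡ 1 (mod 5)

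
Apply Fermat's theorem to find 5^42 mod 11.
By Fermat: 5^{10} ≡ 1 mod 11. 42 = 4×10 + 2. So 5^{42} ≡ 5^{2} ≡ 3 mod 11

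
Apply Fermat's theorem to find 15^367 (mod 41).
By Fermat: 15^{40} ≡ 1 (mod 41). 367 ≡ 7 (mod 40). So 15^{367} ≡ 15^{7} ≡ 34 (mod 41)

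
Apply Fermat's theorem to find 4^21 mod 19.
By Fermat: 4^{18} ≡ 1 mod 19. So 4^{21} = 4^{18} · 4^{3} ≡ 4^{3} ≡ 7 mod 19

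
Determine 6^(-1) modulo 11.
Since 11 is prime, by Fermat 6^(-1) ≡ 6^{9} ≡ 2 mod 11. Verify: 6 × 2 = 12 ≡ 1 mod 11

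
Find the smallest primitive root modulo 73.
g = 5. Powers: [5, 25, 52, 41, 59, 3, ...] generates all 72 non-zero residues.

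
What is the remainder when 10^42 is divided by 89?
By repeated squaring mod 89: 10^{1}≡10, 10^{2}≡11, 10^{4}≡32, 10^{8}≡45, 10^{16}≡67, 10^{32}≡39. Then 10^{42} = 10^{32+8+2} ≡ 39 × 45 × 11 ≡ 81 mod 89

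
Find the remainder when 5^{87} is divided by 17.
By Fermat: 5^{16} ≡ 1 (mod 17). 87 = 5×16 + 7. So 5^{87} ≡ 5^{7} ≡ 10 (mod 17)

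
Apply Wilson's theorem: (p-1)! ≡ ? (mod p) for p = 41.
By Wilson's theorem, (40)! ≡ -1 ≡ 40 (mod 41)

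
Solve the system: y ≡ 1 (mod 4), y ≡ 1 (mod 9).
M = 4 × 9 = 36. M₁ = 9, y₁ ≡ 1 (mod 4). M₂ = 4, y₂ ≡ 7 (mod 9). y = 1×9×1 + 1×4×7 ≡ 1 (mod 36)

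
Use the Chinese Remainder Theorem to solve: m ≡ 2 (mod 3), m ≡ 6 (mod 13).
M = 3 × 13 = 39. M₁ = 13, y₁ ≡ 1 (mod 3). M₂ = 3, y₂ ≡ 9 (mod 13). m = 2×13×1 + 6×3×9 ≡ 32 (mod 39)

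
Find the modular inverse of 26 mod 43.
Since 43 is prime, by Fermat 26^(-1) ≡ 26^{41} ≡ 5 (mod 43). Verify: 26 × 5 = 130 ≡ 1 (mod 43)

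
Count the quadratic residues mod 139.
Exactly half the non-zero residues mod a prime are QRs: (139-1)/2 = 69.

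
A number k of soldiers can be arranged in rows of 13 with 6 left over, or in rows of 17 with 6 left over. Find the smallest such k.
M = 13 × 17 = 221. M₁ = 17, y₁ ≡ 10 (mod 13). M₂ = 13, y₂ ≡ 4 (mod 17). k = 6×17×10 + 6×13×4 ≡ 6 (mod 221)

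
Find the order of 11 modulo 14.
Powers of 11 mod 14: 11^1≡11, 11^2≡9, 11^3≡1. Order = 3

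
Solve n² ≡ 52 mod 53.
The square roots of 52 mod 53 are 23 and 30. Verify: 23² = 529 ≡ 52 mod 53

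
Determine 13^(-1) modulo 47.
Since 47 is prime, by Fermat 13^(-1) ≡ 13^{45} ≡ 29 mod 47. Verify: 13 × 29 = 377 ≡ 1 mod 47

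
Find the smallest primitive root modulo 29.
g = 2. Powers: [2, 4, 8, 16, 3, 6, 12, 24, ...] generates all 28 non-zero residues.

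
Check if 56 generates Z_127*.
ord_127(56) divides 126. For each prime q|126: 56^{63}≡126, 56^{42}≡107, 56^{18}≡16, none ≡ 1. So 56 has order 126 and is a primitive root mod 127.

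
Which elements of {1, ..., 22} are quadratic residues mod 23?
Squares in Z_23*: {1, 2, 3, 4, 6, 8, 9, 12, 13, 16, 18}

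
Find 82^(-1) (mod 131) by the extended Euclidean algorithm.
Extended GCD: 82(8) + 131(-5) = 1. So 82^(-1) ≡ 8 (mod 131). Verify: 82 × 8 = 656 ≡ 1 (mod 131)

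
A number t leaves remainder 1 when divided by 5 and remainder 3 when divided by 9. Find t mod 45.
M = 5 × 9 = 45. M₁ = 9, y₁ ≡ 4 mod 5. M₂ = 5, y₂ ≡ 2 mod 9. t = 1×9×4 + 3×5×2 ≡ 21 mod 45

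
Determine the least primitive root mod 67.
g = 2. For each prime q|66: 2^{33}≡66, 2^{22}≡37, 2^{6}≡64, none ≡ 1, so ord_67(2) = 66 and 2 is a primitive root.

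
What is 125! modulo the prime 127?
(126)! = (125)! × (126) ≡ -1 mod 127. So (125)! ≡ -1 × (126)^(-1) ≡ (-1)×(-1) = 1 mod 127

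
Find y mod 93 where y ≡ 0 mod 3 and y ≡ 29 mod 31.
M = 3 × 31 = 93. M₁ = 31, y₁ ≡ 1 mod 3. M₂ = 3, y₂ ≡ 21 mod 31. y = 0×31×1 + 29×3×21 ≡ 60 mod 93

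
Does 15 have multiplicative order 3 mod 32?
Powers of 15 mod 32: 15^1≡15, 15^2≡1. Already 15^2≡1, so the order is 2 < 3. No, the actual order is 2.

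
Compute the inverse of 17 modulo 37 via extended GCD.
Extended GCD: 17(-13) + 37(6) = 1. So 17^(-1) ≡ -13 ≡ 24 (mod 37). Verify: 17 × 24 = 408 ≡ 1 (mod 37)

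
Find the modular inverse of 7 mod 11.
Since 11 is prime, by Fermat 7^(-1) ≡ 7^{9} ≡ 8 mod 11. Verify: 7 × 8 = 56 ≡ 1 mod 11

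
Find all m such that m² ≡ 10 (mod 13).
The square roots of 10 mod 13 are 7 and 6. Verify: 7² = 49 ≡ 10 (mod 13)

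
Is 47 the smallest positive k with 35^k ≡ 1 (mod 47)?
Powers of 35 mod 47: 35^1≡35, 35^2≡3, 35^3≡11, 35^4≡9, 35^5≡33, 35^6≡27, 35^7≡5, 35^8≡34, 35^9≡15, 35^10≡8, 35^11≡45, 35^12≡24, 35^13≡41, 35^14≡25, 35^15≡29, 35^16≡28, 35^17≡40, 35^18≡37, 35^19≡26, 35^20≡17, 35^21≡31, 35^22≡4, 35^23≡46, 35^24≡12, 35^25≡44, 35^26≡36, 35^27≡38, 35^28≡14, 35^29≡20, 35^30≡42, 35^31≡13, 35^32≡32, 35^33≡39, 35^34≡2, 35^35≡23, 35^36≡6, 35^37≡22, 35^38≡18, 35^39≡19, 35^40≡7, 35^41≡10, 35^42≡21, 35^43≡30, 35^44≡16, 35^45≡43, 35^46≡1. Already 35^46≡1, so the order is 46 < 47. No, the actual order is 46.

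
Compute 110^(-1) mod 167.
Since 167 is prime, by Fermat 110^(-1) ≡ 110^{165} ≡ 41 mod 167. Verify: 110 × 41 = 4510 ≡ 1 mod 167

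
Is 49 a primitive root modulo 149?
49^{37} ≡ 1 mod 149 and 37 < 148, so ord_149(49) = 37 ≠ 148 and 49 is not a primitive root.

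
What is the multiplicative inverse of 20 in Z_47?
Since 47 is prime, by Fermat 20^(-1) ≡ 20^{45} ≡ 40 mod 47. Verify: 20 × 40 = 800 ≡ 1 mod 47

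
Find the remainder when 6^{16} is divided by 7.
By Fermat: 6^{6} ≡ 1 mod 7. 16 = 2×6 + 4. So 6^{16} ≡ 6^{4} ≡ 1 mod 7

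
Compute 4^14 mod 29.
By repeated squaring (mod 29): 4^{1}≡4, 4^{2}≡16, 4^{4}≡24, 4^{8}≡25. Then 4^{14} = 4^{8+4+2} ≡ 25 × 24 × 16 ≡ 1 (mod 29)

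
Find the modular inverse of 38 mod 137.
Since 137 is prime, by Fermat 38^(-1) ≡ 38^{135} ≡ 119 (mod 137). Verify: 38 × 119 = 4522 ≡ 1 (mod 137)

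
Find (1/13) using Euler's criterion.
(1/13) = 1^{6} mod 13 = 1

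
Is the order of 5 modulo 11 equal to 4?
Powers of 5 mod 11: 5^1≡5, 5^2≡3, 5^3≡4, 5^4≡9, 5^5≡1. 5^4≡9≢1, so ord ≠ 4. No, the actual order is 5.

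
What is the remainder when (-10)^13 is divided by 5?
By repeated squaring (mod 5): (-10)^{1}≡0, (-10)^{2}≡0, (-10)^{4}≡0, (-10)^{8}≡0. Then (-10)^{13} = (-10)^{8+4+1} ≡ 0 × 0 × 0 ≡ 0 (mod 5)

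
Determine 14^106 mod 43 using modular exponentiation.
Using Fermat: 14^{42} ≡ 1 (mod 43). 106 ≡ 22 (mod 42). So 14^{106} ≡ 14^{22} ≡ 14 (mod 43)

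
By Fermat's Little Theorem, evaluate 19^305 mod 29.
By Fermat: 19^{28} ≡ 1 mod 29. 305 ≡ 25 mod 28. So 19^{305} ≡ 19^{25} ≡ 2 mod 29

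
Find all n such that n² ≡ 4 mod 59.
The square roots of 4 mod 59 are 57 and 2. Verify: 57² = 3249 ≡ 4 mod 59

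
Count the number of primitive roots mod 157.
There are φ(157-1) = φ(156) = 48 primitive roots modulo 157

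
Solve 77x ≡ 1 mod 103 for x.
Since 103 is prime, by Fermat 77^(-1) ≡ 77^{101} ≡ 99 mod 103. Verify: 77 × 99 = 7623 ≡ 1 mod 103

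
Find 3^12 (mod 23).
By repeated squaring (mod 23): 3^{1}≡3, 3^{2}≡9, 3^{4}≡12, 3^{8}≡6. Then 3^{12} = 3^{8+4} ≡ 6 × 12 ≡ 3 (mod 23)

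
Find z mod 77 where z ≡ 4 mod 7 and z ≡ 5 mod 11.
M = 7 × 11 = 77. M₁ = 11, y₁ ≡ 2 mod 7. M₂ = 7, y₂ ≡ 8 mod 11. z = 4×11×2 + 5×7×8 ≡ 60 mod 77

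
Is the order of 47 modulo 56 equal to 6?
Powers of 47 mod 56: 47^1≡47, 47^2≡25, 47^3≡55, 47^4≡9, 47^5≡31, 47^6≡1. First k with 47^k≡1 is k=6. Yes, ord_56(47) = 6.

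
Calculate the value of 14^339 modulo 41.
Using Fermat: 14^{40} ≡ 1 (mod 41). 339 ≡ 19 (mod 40). So 14^{339} ≡ 14^{19} ≡ 38 (mod 41)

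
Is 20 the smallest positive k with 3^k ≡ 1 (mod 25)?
Powers of 3 mod 25: 3^1≡3, 3^2≡9, 3^3≡2, 3^4≡6, 3^5≡18, 3^6≡4, 3^7≡12, 3^8≡11, 3^9≡8, 3^10≡24, 3^11≡22, 3^12≡16, 3^13≡23, 3^14≡19, 3^15≡7, 3^16≡21, 3^17≡13, 3^18≡14, 3^19≡17, 3^20≡1. First k with 3^k≡1 is k=20. Yes, ord_25(3) = 20.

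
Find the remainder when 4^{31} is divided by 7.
By Fermat: 4^{6} ≡ 1 (mod 7). 31 = 5×6 + 1. So 4^{31} ≡ 4^{1} ≡ 4 (mod 7)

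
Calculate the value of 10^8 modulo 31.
By repeated squaring (mod 31): 10^{1}≡10, 10^{2}≡7, 10^{4}≡18, 10^{8}≡14. So 10^{8} ≡ 14 (mod 31)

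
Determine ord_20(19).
Powers of 19 mod 20: 19^1≡19, 19^2≡1. So the order of 19 is 2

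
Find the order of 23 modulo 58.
Powers of 23 mod 58: 23^1≡23, 23^2≡7, 23^3≡45, 23^4≡49, 23^5≡25, 23^6≡53, 23^7≡1. So the order of 23 is 7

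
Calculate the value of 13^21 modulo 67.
By repeated squaring mod 67: 13^{1}≡13, 13^{2}≡35, 13^{4}≡19, 13^{8}≡26, 13^{16}≡6. Then 13^{21} = 13^{16+4+1} ≡ 6 × 19 × 13 ≡ 8 mod 67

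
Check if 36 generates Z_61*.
36^{30} ≡ 1 mod 61 and 30 < 60, so ord_61(36) = 30 ≠ 60 and 36 is not a primitive root.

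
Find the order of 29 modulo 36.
Powers of 29 mod 36: 29^1≡29, 29^2≡13, 29^3≡17, 29^4≡25, 29^5≡5, 29^6≡1. So the order of 29 is 6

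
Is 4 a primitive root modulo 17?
4^{4} ≡ 1 (mod 17) and 4 < 16, so ord_17(4) = 4 ≠ 16 and 4 is not a primitive root.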